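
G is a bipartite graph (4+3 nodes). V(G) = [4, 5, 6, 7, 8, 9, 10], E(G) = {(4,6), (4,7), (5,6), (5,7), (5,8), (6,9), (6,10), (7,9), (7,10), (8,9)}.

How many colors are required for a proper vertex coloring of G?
χ(G) = 2

Clique number ω(G) = 2 (lower bound: χ ≥ ω).
The graph is bipartite (no odd cycle), so 2 colors suffice: χ(G) = 2.
A valid 2-coloring: color 1: [6, 7, 8]; color 2: [4, 5, 9, 10].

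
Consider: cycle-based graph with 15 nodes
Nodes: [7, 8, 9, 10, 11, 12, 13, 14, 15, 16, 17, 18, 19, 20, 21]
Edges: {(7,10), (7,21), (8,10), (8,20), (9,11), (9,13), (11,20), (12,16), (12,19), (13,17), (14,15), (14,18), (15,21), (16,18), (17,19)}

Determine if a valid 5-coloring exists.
A valid 5-coloring: color 1: [7, 8, 11, 12, 15, 17, 18]; color 2: [10, 13, 14, 16, 19, 20, 21]; color 3: [9].
(χ(G) = 3 ≤ 5.)

Yes, G is 5-colorable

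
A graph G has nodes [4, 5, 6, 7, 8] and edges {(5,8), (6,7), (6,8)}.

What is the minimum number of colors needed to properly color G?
Clique number ω(G) = 2 (lower bound: χ ≥ ω).
The graph is bipartite (no odd cycle), so 2 colors suffice: χ(G) = 2.
A valid 2-coloring: color 1: [4, 7, 8]; color 2: [5, 6].

χ(G) = 2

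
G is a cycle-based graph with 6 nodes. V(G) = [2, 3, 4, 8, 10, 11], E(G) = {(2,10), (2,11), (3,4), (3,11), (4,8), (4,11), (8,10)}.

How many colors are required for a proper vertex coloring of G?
χ(G) = 3

Clique number ω(G) = 3 (lower bound: χ ≥ ω).
The clique on [3, 4, 11] has size 3, forcing χ ≥ 3, and the coloring below uses 3 colors, so χ(G) = 3.
A valid 3-coloring: color 1: [8, 11]; color 2: [2, 4]; color 3: [3, 10].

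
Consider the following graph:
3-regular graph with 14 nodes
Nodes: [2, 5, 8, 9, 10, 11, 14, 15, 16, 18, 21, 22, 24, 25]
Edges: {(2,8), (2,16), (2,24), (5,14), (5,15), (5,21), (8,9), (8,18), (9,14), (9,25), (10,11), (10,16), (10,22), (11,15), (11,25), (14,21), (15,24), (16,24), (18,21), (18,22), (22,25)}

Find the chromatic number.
Clique number ω(G) = 3 (lower bound: χ ≥ ω).
The clique on [2, 16, 24] has size 3, forcing χ ≥ 3, and the coloring below uses 3 colors, so χ(G) = 3.
A valid 3-coloring: color 1: [5, 9, 10, 18, 24]; color 2: [8, 11, 16, 21, 22]; color 3: [2, 14, 15, 25].

χ(G) = 3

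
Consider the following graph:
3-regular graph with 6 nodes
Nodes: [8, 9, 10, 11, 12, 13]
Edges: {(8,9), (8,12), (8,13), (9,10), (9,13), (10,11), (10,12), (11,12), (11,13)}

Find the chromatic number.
χ(G) = 3

Clique number ω(G) = 3 (lower bound: χ ≥ ω).
The clique on [8, 9, 13] has size 3, forcing χ ≥ 3, and the coloring below uses 3 colors, so χ(G) = 3.
A valid 3-coloring: color 1: [9, 11]; color 2: [8, 10]; color 3: [12, 13].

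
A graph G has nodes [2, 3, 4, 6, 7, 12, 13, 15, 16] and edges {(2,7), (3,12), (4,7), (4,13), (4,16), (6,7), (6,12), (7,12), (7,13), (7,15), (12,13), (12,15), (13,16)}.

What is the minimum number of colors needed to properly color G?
χ(G) = 3

Clique number ω(G) = 3 (lower bound: χ ≥ ω).
The clique on [4, 13, 16] has size 3, forcing χ ≥ 3, and the coloring below uses 3 colors, so χ(G) = 3.
A valid 3-coloring: color 1: [3, 7, 16]; color 2: [2, 4, 12]; color 3: [6, 13, 15].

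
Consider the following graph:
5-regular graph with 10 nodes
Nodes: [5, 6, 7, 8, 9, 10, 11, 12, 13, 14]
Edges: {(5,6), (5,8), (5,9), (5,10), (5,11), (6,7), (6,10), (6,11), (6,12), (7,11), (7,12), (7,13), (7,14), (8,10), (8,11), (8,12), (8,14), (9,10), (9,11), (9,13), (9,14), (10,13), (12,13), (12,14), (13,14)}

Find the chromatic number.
χ(G) = 4

Clique number ω(G) = 4 (lower bound: χ ≥ ω).
The clique on [7, 12, 13, 14] has size 4, forcing χ ≥ 4, and the coloring below uses 4 colors, so χ(G) = 4.
A valid 4-coloring: color 1: [7, 8, 9]; color 2: [10, 11, 12]; color 3: [5, 14]; color 4: [6, 13].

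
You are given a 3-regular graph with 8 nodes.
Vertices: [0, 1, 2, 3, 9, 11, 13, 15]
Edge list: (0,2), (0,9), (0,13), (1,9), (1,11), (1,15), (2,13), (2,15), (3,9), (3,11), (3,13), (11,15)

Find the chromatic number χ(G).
χ(G) = 3

Clique number ω(G) = 3 (lower bound: χ ≥ ω).
The clique on [0, 2, 13] has size 3, forcing χ ≥ 3, and the coloring below uses 3 colors, so χ(G) = 3.
A valid 3-coloring: color 1: [1, 2, 3]; color 2: [9, 11, 13]; color 3: [0, 15].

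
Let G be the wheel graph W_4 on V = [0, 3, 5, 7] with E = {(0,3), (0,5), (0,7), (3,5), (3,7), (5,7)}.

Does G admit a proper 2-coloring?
No, G is not 2-colorable

The clique on vertices [0, 3, 5, 7] has size 4 > 2, so it alone needs 4 colors.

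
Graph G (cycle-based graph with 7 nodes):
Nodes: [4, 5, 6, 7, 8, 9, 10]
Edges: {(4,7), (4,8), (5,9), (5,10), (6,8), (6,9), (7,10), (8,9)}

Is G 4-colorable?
A valid 4-coloring: color 1: [4, 9, 10]; color 2: [5, 7, 8]; color 3: [6].
(χ(G) = 3 ≤ 4.)

Yes, G is 4-colorable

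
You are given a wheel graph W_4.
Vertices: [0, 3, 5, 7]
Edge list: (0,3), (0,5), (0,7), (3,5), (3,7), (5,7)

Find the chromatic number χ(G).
χ(G) = 4

Clique number ω(G) = 4 (lower bound: χ ≥ ω).
The clique on [0, 3, 5, 7] has size 4, forcing χ ≥ 4, and the coloring below uses 4 colors, so χ(G) = 4.
A valid 4-coloring: color 1: [3]; color 2: [0]; color 3: [5]; color 4: [7].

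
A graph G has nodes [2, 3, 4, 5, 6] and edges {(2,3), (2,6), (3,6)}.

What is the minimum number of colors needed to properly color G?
χ(G) = 3

Clique number ω(G) = 3 (lower bound: χ ≥ ω).
The clique on [2, 3, 6] has size 3, forcing χ ≥ 3, and the coloring below uses 3 colors, so χ(G) = 3.
A valid 3-coloring: color 1: [4, 5, 6]; color 2: [3]; color 3: [2].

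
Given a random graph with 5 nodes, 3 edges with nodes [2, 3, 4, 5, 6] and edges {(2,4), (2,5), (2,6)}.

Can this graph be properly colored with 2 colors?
Yes, G is 2-colorable

A valid 2-coloring: color 1: [2, 3]; color 2: [4, 5, 6].
(χ(G) = 2 ≤ 2.)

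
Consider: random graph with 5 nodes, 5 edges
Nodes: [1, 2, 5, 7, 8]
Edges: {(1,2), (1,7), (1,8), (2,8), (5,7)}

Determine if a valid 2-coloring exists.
The clique on vertices [1, 2, 8] has size 3 > 2, so it alone needs 3 colors.

No, G is not 2-colorable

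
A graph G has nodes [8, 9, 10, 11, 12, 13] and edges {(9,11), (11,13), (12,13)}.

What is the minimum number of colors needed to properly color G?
χ(G) = 2

Clique number ω(G) = 2 (lower bound: χ ≥ ω).
The graph is bipartite (no odd cycle), so 2 colors suffice: χ(G) = 2.
A valid 2-coloring: color 1: [8, 10, 11, 12]; color 2: [9, 13].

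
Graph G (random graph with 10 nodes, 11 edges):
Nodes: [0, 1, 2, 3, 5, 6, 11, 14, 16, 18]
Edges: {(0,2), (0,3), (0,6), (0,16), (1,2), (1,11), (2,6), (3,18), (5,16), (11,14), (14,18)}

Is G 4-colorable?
A valid 4-coloring: color 1: [0, 1, 5, 14]; color 2: [2, 3, 11, 16]; color 3: [6, 18].
(χ(G) = 3 ≤ 4.)

Yes, G is 4-colorable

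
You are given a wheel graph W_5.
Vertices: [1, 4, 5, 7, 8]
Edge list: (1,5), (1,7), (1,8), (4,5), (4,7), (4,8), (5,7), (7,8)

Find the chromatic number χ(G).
χ(G) = 3

Clique number ω(G) = 3 (lower bound: χ ≥ ω).
The clique on [1, 7, 8] has size 3, forcing χ ≥ 3, and the coloring below uses 3 colors, so χ(G) = 3.
A valid 3-coloring: color 1: [7]; color 2: [5, 8]; color 3: [1, 4].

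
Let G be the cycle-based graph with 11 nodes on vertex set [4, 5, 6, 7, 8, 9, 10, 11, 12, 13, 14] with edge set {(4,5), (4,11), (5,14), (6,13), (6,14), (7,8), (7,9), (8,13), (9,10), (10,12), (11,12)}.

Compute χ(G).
χ(G) = 3

Clique number ω(G) = 2 (lower bound: χ ≥ ω).
Odd cycle [7, 8, 13, 6, 14, 5, 4, 11, 12, 10, 9] needs 3 colors (χ ≥ 3).
The coloring below uses 3 colors, so χ(G) = 3.
A valid 3-coloring: color 1: [4, 7, 10, 13, 14]; color 2: [5, 6, 8, 9, 11]; color 3: [12].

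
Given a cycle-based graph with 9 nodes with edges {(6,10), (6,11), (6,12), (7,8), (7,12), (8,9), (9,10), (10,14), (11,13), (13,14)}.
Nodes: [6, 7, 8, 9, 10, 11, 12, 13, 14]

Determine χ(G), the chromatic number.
χ(G) = 3

Clique number ω(G) = 2 (lower bound: χ ≥ ω).
Odd cycle [11, 13, 14, 10, 6] needs 3 colors (χ ≥ 3).
The coloring below uses 3 colors, so χ(G) = 3.
A valid 3-coloring: color 1: [6, 7, 9, 13]; color 2: [8, 10, 11, 12]; color 3: [14].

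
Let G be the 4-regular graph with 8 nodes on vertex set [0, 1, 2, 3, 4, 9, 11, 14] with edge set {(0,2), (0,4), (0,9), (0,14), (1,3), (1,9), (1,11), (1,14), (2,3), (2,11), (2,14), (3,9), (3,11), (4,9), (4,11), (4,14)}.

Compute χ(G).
χ(G) = 3

Clique number ω(G) = 3 (lower bound: χ ≥ ω).
The clique on [0, 2, 14] has size 3, forcing χ ≥ 3, and the coloring below uses 3 colors, so χ(G) = 3.
A valid 3-coloring: color 1: [1, 2, 4]; color 2: [0, 3]; color 3: [9, 11, 14].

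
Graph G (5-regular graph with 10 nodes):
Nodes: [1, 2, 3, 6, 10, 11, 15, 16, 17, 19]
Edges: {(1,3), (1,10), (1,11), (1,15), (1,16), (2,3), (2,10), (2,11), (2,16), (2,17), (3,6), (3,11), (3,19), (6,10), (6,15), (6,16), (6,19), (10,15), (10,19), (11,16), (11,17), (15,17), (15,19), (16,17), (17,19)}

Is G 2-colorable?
The clique on vertices [2, 11, 16, 17] has size 4 > 2, so it alone needs 4 colors.

No, G is not 2-colorable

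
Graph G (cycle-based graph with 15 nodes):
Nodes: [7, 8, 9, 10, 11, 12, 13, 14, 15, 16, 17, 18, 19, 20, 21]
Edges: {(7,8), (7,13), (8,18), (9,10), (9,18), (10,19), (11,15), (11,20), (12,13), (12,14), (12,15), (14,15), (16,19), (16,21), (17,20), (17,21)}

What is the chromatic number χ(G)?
Clique number ω(G) = 3 (lower bound: χ ≥ ω).
The clique on [12, 14, 15] has size 3, forcing χ ≥ 3, and the coloring below uses 3 colors, so χ(G) = 3.
A valid 3-coloring: color 1: [7, 10, 11, 12, 16, 17, 18]; color 2: [8, 9, 13, 15, 19, 20, 21]; color 3: [14].

χ(G) = 3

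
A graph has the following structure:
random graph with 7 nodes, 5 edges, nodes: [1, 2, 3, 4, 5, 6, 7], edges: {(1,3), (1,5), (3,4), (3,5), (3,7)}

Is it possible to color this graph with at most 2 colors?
The clique on vertices [1, 3, 5] has size 3 > 2, so it alone needs 3 colors.

No, G is not 2-colorable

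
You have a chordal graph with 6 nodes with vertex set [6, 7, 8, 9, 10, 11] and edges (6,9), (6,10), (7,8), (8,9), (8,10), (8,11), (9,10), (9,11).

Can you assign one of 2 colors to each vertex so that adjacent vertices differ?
The clique on vertices [8, 9, 10] has size 3 > 2, so it alone needs 3 colors.

No, G is not 2-colorable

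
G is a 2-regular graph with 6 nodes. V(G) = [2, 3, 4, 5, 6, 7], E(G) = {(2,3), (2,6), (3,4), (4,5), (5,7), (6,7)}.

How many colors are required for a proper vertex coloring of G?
Clique number ω(G) = 2 (lower bound: χ ≥ ω).
The graph is bipartite (no odd cycle), so 2 colors suffice: χ(G) = 2.
A valid 2-coloring: color 1: [3, 5, 6]; color 2: [2, 4, 7].

χ(G) = 2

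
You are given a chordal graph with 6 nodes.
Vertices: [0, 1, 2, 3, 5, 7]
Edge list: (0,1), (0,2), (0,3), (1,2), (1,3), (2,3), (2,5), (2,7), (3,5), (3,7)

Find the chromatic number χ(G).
Clique number ω(G) = 4 (lower bound: χ ≥ ω).
The clique on [0, 1, 2, 3] has size 4, forcing χ ≥ 4, and the coloring below uses 4 colors, so χ(G) = 4.
A valid 4-coloring: color 1: [2]; color 2: [3]; color 3: [0, 5, 7]; color 4: [1].

χ(G) = 4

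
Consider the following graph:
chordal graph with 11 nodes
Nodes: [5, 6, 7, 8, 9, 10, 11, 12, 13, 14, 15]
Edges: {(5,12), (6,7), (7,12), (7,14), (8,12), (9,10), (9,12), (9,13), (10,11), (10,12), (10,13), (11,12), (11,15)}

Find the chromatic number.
χ(G) = 3

Clique number ω(G) = 3 (lower bound: χ ≥ ω).
The clique on [9, 10, 12] has size 3, forcing χ ≥ 3, and the coloring below uses 3 colors, so χ(G) = 3.
A valid 3-coloring: color 1: [6, 12, 13, 14, 15]; color 2: [5, 7, 8, 10]; color 3: [9, 11].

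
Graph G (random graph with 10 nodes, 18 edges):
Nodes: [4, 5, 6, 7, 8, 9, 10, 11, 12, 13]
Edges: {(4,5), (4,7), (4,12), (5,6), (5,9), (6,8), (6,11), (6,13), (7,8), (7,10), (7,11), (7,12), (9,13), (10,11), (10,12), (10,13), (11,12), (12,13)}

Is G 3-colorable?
The clique on vertices [7, 10, 11, 12] has size 4 > 3, so it alone needs 4 colors.

No, G is not 3-colorable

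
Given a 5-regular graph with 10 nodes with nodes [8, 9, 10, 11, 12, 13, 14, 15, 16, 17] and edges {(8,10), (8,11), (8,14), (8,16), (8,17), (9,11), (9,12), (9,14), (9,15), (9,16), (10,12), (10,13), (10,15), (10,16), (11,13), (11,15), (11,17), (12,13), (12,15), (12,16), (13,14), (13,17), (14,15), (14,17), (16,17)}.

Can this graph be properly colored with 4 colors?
A valid 4-coloring: color 1: [8, 13, 15]; color 2: [12, 17]; color 3: [11, 14, 16]; color 4: [9, 10].
(χ(G) = 4 ≤ 4.)

Yes, G is 4-colorable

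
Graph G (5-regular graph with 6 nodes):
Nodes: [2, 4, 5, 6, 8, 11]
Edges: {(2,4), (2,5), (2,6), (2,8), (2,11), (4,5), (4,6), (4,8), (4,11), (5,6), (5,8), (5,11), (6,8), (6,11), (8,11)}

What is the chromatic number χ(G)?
Clique number ω(G) = 6 (lower bound: χ ≥ ω).
The clique on [2, 4, 5, 6, 8, 11] has size 6, forcing χ ≥ 6, and the coloring below uses 6 colors, so χ(G) = 6.
A valid 6-coloring: color 1: [2]; color 2: [6]; color 3: [5]; color 4: [11]; color 5: [4]; color 6: [8].

χ(G) = 6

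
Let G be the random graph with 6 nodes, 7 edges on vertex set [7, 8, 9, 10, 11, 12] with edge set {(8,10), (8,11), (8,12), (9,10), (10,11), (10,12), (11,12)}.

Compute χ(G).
Clique number ω(G) = 4 (lower bound: χ ≥ ω).
The clique on [8, 10, 11, 12] has size 4, forcing χ ≥ 4, and the coloring below uses 4 colors, so χ(G) = 4.
A valid 4-coloring: color 1: [7, 10]; color 2: [8, 9]; color 3: [12]; color 4: [11].

χ(G) = 4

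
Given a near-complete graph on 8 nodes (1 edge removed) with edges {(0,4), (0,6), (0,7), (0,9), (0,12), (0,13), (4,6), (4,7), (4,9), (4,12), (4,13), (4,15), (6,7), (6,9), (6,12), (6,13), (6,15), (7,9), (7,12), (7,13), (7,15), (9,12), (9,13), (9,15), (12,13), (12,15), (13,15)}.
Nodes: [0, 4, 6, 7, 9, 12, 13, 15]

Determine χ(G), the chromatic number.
Clique number ω(G) = 7 (lower bound: χ ≥ ω).
The clique on [0, 4, 6, 7, 9, 12, 13] has size 7, forcing χ ≥ 7, and the coloring below uses 7 colors, so χ(G) = 7.
A valid 7-coloring: color 1: [6]; color 2: [12]; color 3: [13]; color 4: [7]; color 5: [9]; color 6: [4]; color 7: [0, 15].

χ(G) = 7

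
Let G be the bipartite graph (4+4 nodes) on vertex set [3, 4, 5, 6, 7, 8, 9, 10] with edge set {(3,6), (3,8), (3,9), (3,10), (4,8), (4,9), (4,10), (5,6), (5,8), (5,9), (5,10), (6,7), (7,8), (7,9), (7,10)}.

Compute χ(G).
χ(G) = 2

Clique number ω(G) = 2 (lower bound: χ ≥ ω).
The graph is bipartite (no odd cycle), so 2 colors suffice: χ(G) = 2.
A valid 2-coloring: color 1: [3, 4, 5, 7]; color 2: [6, 8, 9, 10].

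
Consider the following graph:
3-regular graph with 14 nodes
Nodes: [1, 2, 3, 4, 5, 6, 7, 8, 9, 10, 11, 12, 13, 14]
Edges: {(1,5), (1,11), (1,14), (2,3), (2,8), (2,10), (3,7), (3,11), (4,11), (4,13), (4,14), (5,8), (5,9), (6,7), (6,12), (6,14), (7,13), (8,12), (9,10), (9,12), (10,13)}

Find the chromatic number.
χ(G) = 3

Clique number ω(G) = 2 (lower bound: χ ≥ ω).
Odd cycle [2, 10, 13, 7, 3] needs 3 colors (χ ≥ 3).
The coloring below uses 3 colors, so χ(G) = 3.
A valid 3-coloring: color 1: [1, 2, 4, 7, 9]; color 2: [3, 5, 12, 13, 14]; color 3: [6, 8, 10, 11].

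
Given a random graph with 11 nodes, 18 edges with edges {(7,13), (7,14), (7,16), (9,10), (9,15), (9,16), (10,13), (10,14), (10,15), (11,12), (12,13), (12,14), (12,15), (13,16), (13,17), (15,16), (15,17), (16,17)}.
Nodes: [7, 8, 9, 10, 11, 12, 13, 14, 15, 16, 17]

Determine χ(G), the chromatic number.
χ(G) = 3

Clique number ω(G) = 3 (lower bound: χ ≥ ω).
The clique on [9, 15, 16] has size 3, forcing χ ≥ 3, and the coloring below uses 3 colors, so χ(G) = 3.
A valid 3-coloring: color 1: [8, 10, 12, 16]; color 2: [11, 13, 14, 15]; color 3: [7, 9, 17].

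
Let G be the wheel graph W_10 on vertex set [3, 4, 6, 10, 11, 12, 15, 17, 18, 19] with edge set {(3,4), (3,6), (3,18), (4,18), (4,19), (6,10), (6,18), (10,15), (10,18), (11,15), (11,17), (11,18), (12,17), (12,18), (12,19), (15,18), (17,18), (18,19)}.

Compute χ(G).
Clique number ω(G) = 3 (lower bound: χ ≥ ω).
Odd cycle [15, 11, 17, 12, 19, 4, 3, 6, 10] needs 3 colors (χ ≥ 3).
Vertex 18 is adjacent to every vertex of [3, 4, 6, 10, 11, 12, 15, 17, 19], which already need 3 colors among themselves, so 18 needs a new color (χ ≥ 4).
The coloring below uses 4 colors, so χ(G) = 4.
A valid 4-coloring: color 1: [18]; color 2: [6, 15, 17, 19]; color 3: [4, 10, 11, 12]; color 4: [3].

χ(G) = 4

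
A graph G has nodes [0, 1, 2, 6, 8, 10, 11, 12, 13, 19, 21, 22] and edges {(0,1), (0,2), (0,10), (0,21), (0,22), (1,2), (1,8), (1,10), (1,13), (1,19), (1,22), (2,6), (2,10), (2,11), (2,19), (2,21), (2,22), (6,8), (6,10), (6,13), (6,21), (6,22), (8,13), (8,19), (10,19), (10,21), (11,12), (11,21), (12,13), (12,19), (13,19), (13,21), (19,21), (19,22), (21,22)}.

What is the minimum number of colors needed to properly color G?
χ(G) = 4

Clique number ω(G) = 4 (lower bound: χ ≥ ω).
The clique on [1, 8, 13, 19] has size 4, forcing χ ≥ 4, and the coloring below uses 4 colors, so χ(G) = 4.
A valid 4-coloring: color 1: [2, 13]; color 2: [1, 12, 21]; color 3: [0, 6, 11, 19]; color 4: [8, 10, 22].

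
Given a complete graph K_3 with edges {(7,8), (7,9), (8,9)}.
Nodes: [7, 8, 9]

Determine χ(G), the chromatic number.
Clique number ω(G) = 3 (lower bound: χ ≥ ω).
The clique on [7, 8, 9] has size 3, forcing χ ≥ 3, and the coloring below uses 3 colors, so χ(G) = 3.
A valid 3-coloring: color 1: [9]; color 2: [7]; color 3: [8].

χ(G) = 3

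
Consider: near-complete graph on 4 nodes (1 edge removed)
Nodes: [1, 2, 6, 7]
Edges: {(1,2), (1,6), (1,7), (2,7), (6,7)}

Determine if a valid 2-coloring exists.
No, G is not 2-colorable

The clique on vertices [1, 2, 7] has size 3 > 2, so it alone needs 3 colors.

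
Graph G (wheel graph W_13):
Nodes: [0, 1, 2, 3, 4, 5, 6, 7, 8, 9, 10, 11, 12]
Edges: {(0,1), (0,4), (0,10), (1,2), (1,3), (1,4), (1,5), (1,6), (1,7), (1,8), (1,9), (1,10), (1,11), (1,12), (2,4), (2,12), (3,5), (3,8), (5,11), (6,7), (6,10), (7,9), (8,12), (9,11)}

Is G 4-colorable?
Yes, G is 4-colorable

A valid 4-coloring: color 1: [1]; color 2: [3, 4, 7, 10, 11, 12]; color 3: [0, 2, 5, 6, 8, 9].
(χ(G) = 3 ≤ 4.)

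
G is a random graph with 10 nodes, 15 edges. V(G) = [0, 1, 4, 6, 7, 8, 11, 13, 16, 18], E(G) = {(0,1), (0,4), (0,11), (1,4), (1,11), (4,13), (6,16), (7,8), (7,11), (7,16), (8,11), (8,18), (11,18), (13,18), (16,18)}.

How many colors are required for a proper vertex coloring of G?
Clique number ω(G) = 3 (lower bound: χ ≥ ω).
The clique on [0, 1, 4] has size 3, forcing χ ≥ 3, and the coloring below uses 3 colors, so χ(G) = 3.
A valid 3-coloring: color 1: [4, 11, 16]; color 2: [1, 6, 7, 18]; color 3: [0, 8, 13].

χ(G) = 3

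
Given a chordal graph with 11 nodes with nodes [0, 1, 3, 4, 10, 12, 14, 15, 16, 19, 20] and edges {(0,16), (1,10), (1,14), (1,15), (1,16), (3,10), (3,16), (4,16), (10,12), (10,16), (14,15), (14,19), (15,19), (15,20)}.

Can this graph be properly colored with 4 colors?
A valid 4-coloring: color 1: [12, 15, 16]; color 2: [0, 1, 3, 4, 19, 20]; color 3: [10, 14].
(χ(G) = 3 ≤ 4.)

Yes, G is 4-colorable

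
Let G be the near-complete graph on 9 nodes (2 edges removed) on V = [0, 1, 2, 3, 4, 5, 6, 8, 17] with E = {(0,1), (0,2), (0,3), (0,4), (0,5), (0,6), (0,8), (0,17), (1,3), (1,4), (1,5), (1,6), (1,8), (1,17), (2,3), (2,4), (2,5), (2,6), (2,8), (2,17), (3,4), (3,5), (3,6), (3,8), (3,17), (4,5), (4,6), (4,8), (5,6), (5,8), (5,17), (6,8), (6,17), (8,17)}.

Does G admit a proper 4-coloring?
No, G is not 4-colorable

The clique on vertices [0, 1, 3, 5, 6, 8, 17] has size 7 > 4, so it alone needs 7 colors.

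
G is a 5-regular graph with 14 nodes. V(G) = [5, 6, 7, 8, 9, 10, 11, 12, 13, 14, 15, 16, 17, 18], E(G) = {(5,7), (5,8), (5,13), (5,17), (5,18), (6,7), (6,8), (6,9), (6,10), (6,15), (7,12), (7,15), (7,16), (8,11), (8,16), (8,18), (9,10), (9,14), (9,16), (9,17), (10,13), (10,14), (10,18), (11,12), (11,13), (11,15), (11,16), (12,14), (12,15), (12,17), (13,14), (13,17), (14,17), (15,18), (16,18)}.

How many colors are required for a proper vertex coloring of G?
Clique number ω(G) = 3 (lower bound: χ ≥ ω).
Suppose a proper 3-coloring c exists. The clique [5, 8, 18] takes 3 distinct colors; by symmetry let c(5) = 1, c(8) = 2, c(18) = 3.
- Vertex 16: neighbors [8, 18] already have colors [2, 3] ⇒ c(16) = 1.
- Vertex 11: neighbors [16, 8] already have colors [1, 2] ⇒ c(11) = 3.
- Vertex 13: neighbors [5, 11] already have colors [1, 3] ⇒ c(13) = 2.
- Vertex 10: neighbors [13, 18] already have colors [2, 3] ⇒ c(10) = 1.
- Vertex 6: neighbors [10, 8] already have colors [1, 2] ⇒ c(6) = 3.
- Vertex 14: neighbors [10, 13] already have colors [1, 2] ⇒ c(14) = 3.
- Vertex 17: neighbors [5, 13, 14] already have colors [1, 2, 3] — all 3 colors blocked. Contradiction.
The forced assignments end in a contradiction, so G has no proper 3-coloring (χ ≥ 4).
The coloring below uses 4 colors, so χ(G) = 4.
A valid 4-coloring: color 1: [5, 10, 12, 16]; color 2: [7, 8, 9, 13]; color 3: [6, 11, 17, 18]; color 4: [14, 15].

χ(G) = 4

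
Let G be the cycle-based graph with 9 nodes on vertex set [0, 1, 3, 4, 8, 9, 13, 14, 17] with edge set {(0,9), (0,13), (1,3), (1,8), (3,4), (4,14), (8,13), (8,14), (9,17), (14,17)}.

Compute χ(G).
χ(G) = 3

Clique number ω(G) = 2 (lower bound: χ ≥ ω).
Odd cycle [1, 8, 14, 4, 3] needs 3 colors (χ ≥ 3).
The coloring below uses 3 colors, so χ(G) = 3.
A valid 3-coloring: color 1: [0, 4, 8, 17]; color 2: [3, 9, 13, 14]; color 3: [1].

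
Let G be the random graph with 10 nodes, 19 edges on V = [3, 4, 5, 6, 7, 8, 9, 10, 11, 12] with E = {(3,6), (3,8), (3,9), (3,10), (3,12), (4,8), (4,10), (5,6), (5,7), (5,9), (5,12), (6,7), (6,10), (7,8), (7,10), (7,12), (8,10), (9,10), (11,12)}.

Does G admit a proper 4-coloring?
Yes, G is 4-colorable

A valid 4-coloring: color 1: [5, 10, 11]; color 2: [3, 4, 7]; color 3: [6, 8, 9, 12].
(χ(G) = 3 ≤ 4.)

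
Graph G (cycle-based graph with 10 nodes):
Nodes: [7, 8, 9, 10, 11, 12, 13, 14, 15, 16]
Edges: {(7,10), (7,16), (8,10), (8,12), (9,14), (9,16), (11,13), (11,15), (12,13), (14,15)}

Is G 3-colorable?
Yes, G is 3-colorable

A valid 3-coloring: color 1: [10, 11, 12, 14, 16]; color 2: [7, 8, 9, 13, 15].
(χ(G) = 2 ≤ 3.)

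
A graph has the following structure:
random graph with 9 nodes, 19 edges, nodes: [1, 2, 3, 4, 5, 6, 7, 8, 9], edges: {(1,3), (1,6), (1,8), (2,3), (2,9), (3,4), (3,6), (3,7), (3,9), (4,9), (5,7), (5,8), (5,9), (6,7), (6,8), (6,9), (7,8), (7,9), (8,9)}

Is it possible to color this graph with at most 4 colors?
Yes, G is 4-colorable

A valid 4-coloring: color 1: [1, 9]; color 2: [3, 8]; color 3: [2, 4, 5, 6]; color 4: [7].
(χ(G) = 4 ≤ 4.)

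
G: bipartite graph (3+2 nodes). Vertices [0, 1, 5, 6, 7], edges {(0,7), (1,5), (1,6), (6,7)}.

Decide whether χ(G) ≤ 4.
Yes, G is 4-colorable

A valid 4-coloring: color 1: [0, 5, 6]; color 2: [1, 7].
(χ(G) = 2 ≤ 4.)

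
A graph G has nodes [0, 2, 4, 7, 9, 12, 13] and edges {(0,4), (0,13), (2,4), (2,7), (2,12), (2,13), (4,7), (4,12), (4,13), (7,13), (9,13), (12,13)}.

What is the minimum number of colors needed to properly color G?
Clique number ω(G) = 4 (lower bound: χ ≥ ω).
The clique on [2, 4, 12, 13] has size 4, forcing χ ≥ 4, and the coloring below uses 4 colors, so χ(G) = 4.
A valid 4-coloring: color 1: [13]; color 2: [4, 9]; color 3: [0, 2]; color 4: [7, 12].

χ(G) = 4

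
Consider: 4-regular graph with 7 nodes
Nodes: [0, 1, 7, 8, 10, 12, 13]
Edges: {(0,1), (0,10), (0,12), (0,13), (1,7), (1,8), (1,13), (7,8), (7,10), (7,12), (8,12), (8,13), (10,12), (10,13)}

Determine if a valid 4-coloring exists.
A valid 4-coloring: color 1: [1, 10]; color 2: [0, 7]; color 3: [12, 13]; color 4: [8].
(χ(G) = 4 ≤ 4.)

Yes, G is 4-colorable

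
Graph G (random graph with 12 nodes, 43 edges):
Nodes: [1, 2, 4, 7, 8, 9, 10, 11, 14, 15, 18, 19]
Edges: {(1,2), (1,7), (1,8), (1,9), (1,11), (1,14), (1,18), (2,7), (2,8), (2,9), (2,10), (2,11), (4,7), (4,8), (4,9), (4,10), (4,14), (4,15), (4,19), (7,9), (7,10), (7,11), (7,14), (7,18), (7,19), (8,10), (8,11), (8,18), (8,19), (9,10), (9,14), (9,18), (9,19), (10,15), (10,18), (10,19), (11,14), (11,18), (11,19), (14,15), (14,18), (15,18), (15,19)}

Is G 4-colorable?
No, G is not 4-colorable

The clique on vertices [1, 7, 9, 14, 18] has size 5 > 4, so it alone needs 5 colors.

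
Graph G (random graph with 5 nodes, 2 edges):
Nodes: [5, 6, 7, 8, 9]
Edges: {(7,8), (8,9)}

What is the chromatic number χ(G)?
χ(G) = 2

Clique number ω(G) = 2 (lower bound: χ ≥ ω).
The graph is bipartite (no odd cycle), so 2 colors suffice: χ(G) = 2.
A valid 2-coloring: color 1: [5, 6, 8]; color 2: [7, 9].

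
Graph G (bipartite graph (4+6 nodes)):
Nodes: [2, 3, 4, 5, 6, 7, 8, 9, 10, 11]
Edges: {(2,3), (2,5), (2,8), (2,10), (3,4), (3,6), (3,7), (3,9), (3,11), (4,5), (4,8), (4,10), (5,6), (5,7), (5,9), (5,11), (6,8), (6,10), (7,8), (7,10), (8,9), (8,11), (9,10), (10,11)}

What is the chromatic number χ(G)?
Clique number ω(G) = 2 (lower bound: χ ≥ ω).
The graph is bipartite (no odd cycle), so 2 colors suffice: χ(G) = 2.
A valid 2-coloring: color 1: [3, 5, 8, 10]; color 2: [2, 4, 6, 7, 9, 11].

χ(G) = 2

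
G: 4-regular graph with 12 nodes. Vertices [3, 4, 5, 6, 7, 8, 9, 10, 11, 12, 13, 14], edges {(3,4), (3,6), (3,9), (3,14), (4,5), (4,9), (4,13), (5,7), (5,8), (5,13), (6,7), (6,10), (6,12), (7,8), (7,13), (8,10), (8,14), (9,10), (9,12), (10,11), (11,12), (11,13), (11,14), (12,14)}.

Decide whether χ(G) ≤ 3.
A valid 3-coloring: color 1: [5, 6, 9, 11]; color 2: [4, 7, 10, 14]; color 3: [3, 8, 12, 13].
(χ(G) = 3 ≤ 3.)

Yes, G is 3-colorable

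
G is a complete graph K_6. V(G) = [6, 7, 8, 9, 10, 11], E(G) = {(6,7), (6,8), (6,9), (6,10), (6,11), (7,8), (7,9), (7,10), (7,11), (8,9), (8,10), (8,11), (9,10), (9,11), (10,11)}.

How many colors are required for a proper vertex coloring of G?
Clique number ω(G) = 6 (lower bound: χ ≥ ω).
The clique on [6, 7, 8, 9, 10, 11] has size 6, forcing χ ≥ 6, and the coloring below uses 6 colors, so χ(G) = 6.
A valid 6-coloring: color 1: [11]; color 2: [9]; color 3: [8]; color 4: [7]; color 5: [6]; color 6: [10].

χ(G) = 6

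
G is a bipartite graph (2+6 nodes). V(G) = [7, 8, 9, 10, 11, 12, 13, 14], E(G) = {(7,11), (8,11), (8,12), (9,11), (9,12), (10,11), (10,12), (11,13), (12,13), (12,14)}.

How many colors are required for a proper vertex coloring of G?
χ(G) = 2

Clique number ω(G) = 2 (lower bound: χ ≥ ω).
The graph is bipartite (no odd cycle), so 2 colors suffice: χ(G) = 2.
A valid 2-coloring: color 1: [11, 12]; color 2: [7, 8, 9, 10, 13, 14].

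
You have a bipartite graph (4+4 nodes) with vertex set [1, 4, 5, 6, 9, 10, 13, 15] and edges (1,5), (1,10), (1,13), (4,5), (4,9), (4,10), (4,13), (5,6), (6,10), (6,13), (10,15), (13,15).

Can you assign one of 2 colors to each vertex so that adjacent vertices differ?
Yes, G is 2-colorable

A valid 2-coloring: color 1: [1, 4, 6, 15]; color 2: [5, 9, 10, 13].
(χ(G) = 2 ≤ 2.)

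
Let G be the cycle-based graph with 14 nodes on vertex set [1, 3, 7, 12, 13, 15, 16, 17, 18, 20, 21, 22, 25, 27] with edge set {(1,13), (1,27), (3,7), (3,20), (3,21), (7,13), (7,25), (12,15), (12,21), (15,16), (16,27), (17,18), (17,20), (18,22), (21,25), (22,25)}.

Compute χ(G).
χ(G) = 3

Clique number ω(G) = 2 (lower bound: χ ≥ ω).
Odd cycle [21, 3, 20, 17, 18, 22, 25] needs 3 colors (χ ≥ 3).
The coloring below uses 3 colors, so χ(G) = 3.
A valid 3-coloring: color 1: [3, 13, 15, 17, 25, 27]; color 2: [1, 7, 16, 20, 21, 22]; color 3: [12, 18].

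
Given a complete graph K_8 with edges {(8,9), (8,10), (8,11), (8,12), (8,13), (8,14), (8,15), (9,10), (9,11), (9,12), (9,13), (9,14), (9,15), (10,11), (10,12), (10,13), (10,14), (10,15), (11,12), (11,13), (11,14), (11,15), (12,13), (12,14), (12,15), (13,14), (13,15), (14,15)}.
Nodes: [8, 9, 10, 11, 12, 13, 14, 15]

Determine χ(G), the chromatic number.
Clique number ω(G) = 8 (lower bound: χ ≥ ω).
The clique on [8, 9, 10, 11, 12, 13, 14, 15] has size 8, forcing χ ≥ 8, and the coloring below uses 8 colors, so χ(G) = 8.
A valid 8-coloring: color 1: [14]; color 2: [12]; color 3: [8]; color 4: [13]; color 5: [15]; color 6: [11]; color 7: [10]; color 8: [9].

χ(G) = 8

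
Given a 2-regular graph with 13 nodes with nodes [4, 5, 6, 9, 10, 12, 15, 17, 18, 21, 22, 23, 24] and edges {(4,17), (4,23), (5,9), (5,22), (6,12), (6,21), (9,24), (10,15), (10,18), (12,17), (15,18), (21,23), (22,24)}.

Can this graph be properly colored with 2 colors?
The clique on vertices [10, 15, 18] has size 3 > 2, so it alone needs 3 colors.

No, G is not 2-colorable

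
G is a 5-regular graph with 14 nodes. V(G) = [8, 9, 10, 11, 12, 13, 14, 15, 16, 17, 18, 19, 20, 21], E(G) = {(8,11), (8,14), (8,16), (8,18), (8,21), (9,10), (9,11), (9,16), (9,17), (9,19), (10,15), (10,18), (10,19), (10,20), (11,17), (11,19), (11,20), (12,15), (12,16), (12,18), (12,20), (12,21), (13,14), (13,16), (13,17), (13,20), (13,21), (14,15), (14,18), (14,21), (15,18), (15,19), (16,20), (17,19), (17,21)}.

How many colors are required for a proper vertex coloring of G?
Clique number ω(G) = 4 (lower bound: χ ≥ ω).
The clique on [9, 11, 17, 19] has size 4, forcing χ ≥ 4, and the coloring below uses 4 colors, so χ(G) = 4.
A valid 4-coloring: color 1: [18, 19, 20, 21]; color 2: [10, 14, 16, 17]; color 3: [8, 9, 13, 15]; color 4: [11, 12].

χ(G) = 4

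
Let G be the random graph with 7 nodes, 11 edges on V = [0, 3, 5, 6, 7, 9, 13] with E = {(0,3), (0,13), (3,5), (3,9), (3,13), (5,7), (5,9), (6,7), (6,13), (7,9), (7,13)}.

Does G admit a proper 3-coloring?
Yes, G is 3-colorable

A valid 3-coloring: color 1: [5, 13]; color 2: [3, 7]; color 3: [0, 6, 9].
(χ(G) = 3 ≤ 3.)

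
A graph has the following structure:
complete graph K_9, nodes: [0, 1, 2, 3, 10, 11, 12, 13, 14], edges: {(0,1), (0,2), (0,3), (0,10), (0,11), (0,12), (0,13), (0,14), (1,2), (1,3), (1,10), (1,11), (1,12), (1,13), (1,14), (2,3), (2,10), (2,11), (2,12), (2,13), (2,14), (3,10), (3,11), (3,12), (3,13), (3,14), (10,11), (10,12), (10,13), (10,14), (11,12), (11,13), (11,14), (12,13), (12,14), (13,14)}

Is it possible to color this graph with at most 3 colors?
No, G is not 3-colorable

The clique on vertices [0, 1, 2, 3, 10, 11, 12, 13, 14] has size 9 > 3, so it alone needs 9 colors.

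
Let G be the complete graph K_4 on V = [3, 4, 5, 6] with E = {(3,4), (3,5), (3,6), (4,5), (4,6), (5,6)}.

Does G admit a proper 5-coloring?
Yes, G is 5-colorable

A valid 5-coloring: color 1: [3]; color 2: [6]; color 3: [5]; color 4: [4].
(χ(G) = 4 ≤ 5.)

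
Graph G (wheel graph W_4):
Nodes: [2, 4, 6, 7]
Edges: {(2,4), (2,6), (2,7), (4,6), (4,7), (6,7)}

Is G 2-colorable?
The clique on vertices [2, 4, 6, 7] has size 4 > 2, so it alone needs 4 colors.

No, G is not 2-colorable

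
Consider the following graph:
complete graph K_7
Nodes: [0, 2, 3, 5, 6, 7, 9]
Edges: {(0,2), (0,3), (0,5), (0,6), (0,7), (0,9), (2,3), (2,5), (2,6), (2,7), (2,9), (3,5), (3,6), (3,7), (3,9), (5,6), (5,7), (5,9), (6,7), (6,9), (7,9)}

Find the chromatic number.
χ(G) = 7

Clique number ω(G) = 7 (lower bound: χ ≥ ω).
The clique on [0, 2, 3, 5, 6, 7, 9] has size 7, forcing χ ≥ 7, and the coloring below uses 7 colors, so χ(G) = 7.
A valid 7-coloring: color 1: [7]; color 2: [3]; color 3: [0]; color 4: [5]; color 5: [9]; color 6: [2]; color 7: [6].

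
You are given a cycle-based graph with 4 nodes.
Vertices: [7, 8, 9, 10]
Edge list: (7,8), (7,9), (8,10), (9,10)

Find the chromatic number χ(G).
Clique number ω(G) = 2 (lower bound: χ ≥ ω).
The graph is bipartite (no odd cycle), so 2 colors suffice: χ(G) = 2.
A valid 2-coloring: color 1: [8, 9]; color 2: [7, 10].

χ(G) = 2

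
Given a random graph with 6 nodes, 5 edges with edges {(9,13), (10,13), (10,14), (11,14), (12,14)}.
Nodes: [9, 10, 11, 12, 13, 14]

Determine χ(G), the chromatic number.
Clique number ω(G) = 2 (lower bound: χ ≥ ω).
The graph is bipartite (no odd cycle), so 2 colors suffice: χ(G) = 2.
A valid 2-coloring: color 1: [13, 14]; color 2: [9, 10, 11, 12].

χ(G) = 2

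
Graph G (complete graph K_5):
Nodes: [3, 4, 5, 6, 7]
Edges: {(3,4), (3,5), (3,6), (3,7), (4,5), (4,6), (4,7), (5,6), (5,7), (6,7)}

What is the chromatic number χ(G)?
χ(G) = 5

Clique number ω(G) = 5 (lower bound: χ ≥ ω).
The clique on [3, 4, 5, 6, 7] has size 5, forcing χ ≥ 5, and the coloring below uses 5 colors, so χ(G) = 5.
A valid 5-coloring: color 1: [5]; color 2: [6]; color 3: [3]; color 4: [7]; color 5: [4].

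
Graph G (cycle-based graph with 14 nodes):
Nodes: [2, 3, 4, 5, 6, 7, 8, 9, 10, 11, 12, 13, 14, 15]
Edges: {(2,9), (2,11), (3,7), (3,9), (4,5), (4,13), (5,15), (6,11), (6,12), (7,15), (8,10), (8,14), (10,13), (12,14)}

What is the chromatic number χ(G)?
χ(G) = 2

Clique number ω(G) = 2 (lower bound: χ ≥ ω).
The graph is bipartite (no odd cycle), so 2 colors suffice: χ(G) = 2.
A valid 2-coloring: color 1: [2, 3, 4, 6, 10, 14, 15]; color 2: [5, 7, 8, 9, 11, 12, 13].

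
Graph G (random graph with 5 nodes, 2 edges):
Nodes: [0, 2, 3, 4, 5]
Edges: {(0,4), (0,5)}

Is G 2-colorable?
Yes, G is 2-colorable

A valid 2-coloring: color 1: [0, 2, 3]; color 2: [4, 5].
(χ(G) = 2 ≤ 2.)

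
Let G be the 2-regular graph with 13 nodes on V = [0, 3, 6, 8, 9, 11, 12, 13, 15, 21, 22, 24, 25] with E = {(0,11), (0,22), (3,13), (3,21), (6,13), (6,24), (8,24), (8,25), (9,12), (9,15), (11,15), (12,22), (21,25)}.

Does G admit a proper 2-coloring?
No, G is not 2-colorable

Odd cycle [8, 24, 6, 13, 3, 21, 25] needs 3 colors (χ ≥ 3).
Hence χ(G) ≥ 3 > 2, so no proper 2-coloring exists.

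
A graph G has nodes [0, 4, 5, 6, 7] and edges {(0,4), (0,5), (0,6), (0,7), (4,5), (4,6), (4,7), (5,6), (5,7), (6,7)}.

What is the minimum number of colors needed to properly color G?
χ(G) = 5

Clique number ω(G) = 5 (lower bound: χ ≥ ω).
The clique on [0, 4, 5, 6, 7] has size 5, forcing χ ≥ 5, and the coloring below uses 5 colors, so χ(G) = 5.
A valid 5-coloring: color 1: [7]; color 2: [6]; color 3: [4]; color 4: [0]; color 5: [5].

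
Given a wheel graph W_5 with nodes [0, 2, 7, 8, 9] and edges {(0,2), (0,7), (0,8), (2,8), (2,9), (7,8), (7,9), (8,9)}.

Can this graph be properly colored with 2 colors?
No, G is not 2-colorable

The clique on vertices [0, 2, 8] has size 3 > 2, so it alone needs 3 colors.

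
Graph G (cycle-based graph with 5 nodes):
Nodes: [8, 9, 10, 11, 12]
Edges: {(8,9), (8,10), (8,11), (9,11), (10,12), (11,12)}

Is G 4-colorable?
A valid 4-coloring: color 1: [8, 12]; color 2: [10, 11]; color 3: [9].
(χ(G) = 3 ≤ 4.)

Yes, G is 4-colorable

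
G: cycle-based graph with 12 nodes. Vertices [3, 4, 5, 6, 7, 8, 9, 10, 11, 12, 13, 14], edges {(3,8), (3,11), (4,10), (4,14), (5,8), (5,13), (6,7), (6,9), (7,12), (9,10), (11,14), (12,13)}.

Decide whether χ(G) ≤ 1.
No, G is not 1-colorable

Edge (3,8) forces its endpoints to differ, so 1 color is not enough.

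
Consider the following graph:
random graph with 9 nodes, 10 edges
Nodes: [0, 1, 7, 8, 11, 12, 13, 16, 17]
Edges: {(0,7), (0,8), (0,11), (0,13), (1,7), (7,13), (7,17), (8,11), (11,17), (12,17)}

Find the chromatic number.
χ(G) = 3

Clique number ω(G) = 3 (lower bound: χ ≥ ω).
The clique on [0, 8, 11] has size 3, forcing χ ≥ 3, and the coloring below uses 3 colors, so χ(G) = 3.
A valid 3-coloring: color 1: [7, 8, 12, 16]; color 2: [0, 1, 17]; color 3: [11, 13].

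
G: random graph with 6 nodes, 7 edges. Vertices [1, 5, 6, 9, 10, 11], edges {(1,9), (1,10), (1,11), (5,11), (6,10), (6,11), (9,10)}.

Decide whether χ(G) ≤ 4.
Yes, G is 4-colorable

A valid 4-coloring: color 1: [10, 11]; color 2: [1, 5, 6]; color 3: [9].
(χ(G) = 3 ≤ 4.)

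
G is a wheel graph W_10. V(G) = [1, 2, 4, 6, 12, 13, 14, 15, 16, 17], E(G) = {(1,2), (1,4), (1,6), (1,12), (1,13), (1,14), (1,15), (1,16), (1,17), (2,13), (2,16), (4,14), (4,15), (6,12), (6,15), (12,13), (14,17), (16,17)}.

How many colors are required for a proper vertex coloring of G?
Clique number ω(G) = 3 (lower bound: χ ≥ ω).
Odd cycle [15, 4, 14, 17, 16, 2, 13, 12, 6] needs 3 colors (χ ≥ 3).
Vertex 1 is adjacent to every vertex of [2, 4, 6, 12, 13, 14, 15, 16, 17], which already need 3 colors among themselves, so 1 needs a new color (χ ≥ 4).
The coloring below uses 4 colors, so χ(G) = 4.
A valid 4-coloring: color 1: [1]; color 2: [12, 14, 15, 16]; color 3: [2, 4, 6, 17]; color 4: [13].

χ(G) = 4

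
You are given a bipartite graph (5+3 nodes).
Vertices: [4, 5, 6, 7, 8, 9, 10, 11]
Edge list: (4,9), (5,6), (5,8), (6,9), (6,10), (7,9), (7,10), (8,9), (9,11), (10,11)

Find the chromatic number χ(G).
χ(G) = 2

Clique number ω(G) = 2 (lower bound: χ ≥ ω).
The graph is bipartite (no odd cycle), so 2 colors suffice: χ(G) = 2.
A valid 2-coloring: color 1: [5, 9, 10]; color 2: [4, 6, 7, 8, 11].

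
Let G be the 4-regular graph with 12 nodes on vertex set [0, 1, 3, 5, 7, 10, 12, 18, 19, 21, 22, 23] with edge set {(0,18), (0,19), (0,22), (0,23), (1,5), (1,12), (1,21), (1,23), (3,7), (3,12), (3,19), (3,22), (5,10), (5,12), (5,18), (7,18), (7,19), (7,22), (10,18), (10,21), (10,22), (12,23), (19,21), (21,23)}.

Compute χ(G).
χ(G) = 4

Clique number ω(G) = 3 (lower bound: χ ≥ ω).
Suppose a proper 3-coloring c exists. The clique [1, 5, 12] takes 3 distinct colors; by symmetry let c(1) = 1, c(5) = 2, c(12) = 3.
- Vertex 23: neighbors [1, 12] already have colors [1, 3] ⇒ c(23) = 2.
- Vertex 21: neighbors [1, 23] already have colors [1, 2] ⇒ c(21) = 3.
- Vertex 10: neighbors [5, 21] already have colors [2, 3] ⇒ c(10) = 1.
- Vertex 18: neighbors [10, 5] already have colors [1, 2] ⇒ c(18) = 3.
- Vertex 0: neighbors [23, 18] already have colors [2, 3] ⇒ c(0) = 1.
- Vertex 19: neighbors [0, 21] already have colors [1, 3] ⇒ c(19) = 2.
- Vertex 3: neighbors [19, 12] already have colors [2, 3] ⇒ c(3) = 1.
- Vertex 7: neighbors [3, 19, 18] already have colors [1, 2, 3] — all 3 colors blocked. Contradiction.
The forced assignments end in a contradiction, so G has no proper 3-coloring (χ ≥ 4).
The coloring below uses 4 colors, so χ(G) = 4.
A valid 4-coloring: color 1: [0, 7, 12, 21]; color 2: [1, 18, 19, 22]; color 3: [3, 5, 23]; color 4: [10].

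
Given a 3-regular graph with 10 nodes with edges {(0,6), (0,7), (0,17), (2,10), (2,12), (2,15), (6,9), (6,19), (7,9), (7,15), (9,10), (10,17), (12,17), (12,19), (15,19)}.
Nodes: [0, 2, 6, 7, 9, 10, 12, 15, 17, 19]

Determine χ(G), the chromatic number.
Clique number ω(G) = 2 (lower bound: χ ≥ ω).
Odd cycle [9, 7, 0, 17, 10] needs 3 colors (χ ≥ 3).
The coloring below uses 3 colors, so χ(G) = 3.
A valid 3-coloring: color 1: [6, 10, 12, 15]; color 2: [0, 2, 9, 19]; color 3: [7, 17].

χ(G) = 3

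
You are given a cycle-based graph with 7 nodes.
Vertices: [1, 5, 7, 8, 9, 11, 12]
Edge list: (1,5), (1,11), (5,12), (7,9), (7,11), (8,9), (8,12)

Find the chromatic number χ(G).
Clique number ω(G) = 2 (lower bound: χ ≥ ω).
Odd cycle [9, 8, 12, 5, 1, 11, 7] needs 3 colors (χ ≥ 3).
The coloring below uses 3 colors, so χ(G) = 3.
A valid 3-coloring: color 1: [9, 11, 12]; color 2: [5, 7, 8]; color 3: [1].

χ(G) = 3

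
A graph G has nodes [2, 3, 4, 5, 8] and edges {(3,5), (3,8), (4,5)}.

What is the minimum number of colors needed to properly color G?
Clique number ω(G) = 2 (lower bound: χ ≥ ω).
The graph is bipartite (no odd cycle), so 2 colors suffice: χ(G) = 2.
A valid 2-coloring: color 1: [2, 3, 4]; color 2: [5, 8].

χ(G) = 2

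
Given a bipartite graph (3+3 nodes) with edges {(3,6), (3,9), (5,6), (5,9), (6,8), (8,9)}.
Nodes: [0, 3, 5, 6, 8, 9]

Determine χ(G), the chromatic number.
Clique number ω(G) = 2 (lower bound: χ ≥ ω).
The graph is bipartite (no odd cycle), so 2 colors suffice: χ(G) = 2.
A valid 2-coloring: color 1: [0, 6, 9]; color 2: [3, 5, 8].

χ(G) = 2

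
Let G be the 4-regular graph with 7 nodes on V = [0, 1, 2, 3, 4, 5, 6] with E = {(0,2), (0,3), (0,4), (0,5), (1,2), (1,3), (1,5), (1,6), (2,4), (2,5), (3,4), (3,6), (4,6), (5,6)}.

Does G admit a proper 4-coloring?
Yes, G is 4-colorable

A valid 4-coloring: color 1: [4, 5]; color 2: [0, 1]; color 3: [2, 3]; color 4: [6].
(χ(G) = 4 ≤ 4.)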